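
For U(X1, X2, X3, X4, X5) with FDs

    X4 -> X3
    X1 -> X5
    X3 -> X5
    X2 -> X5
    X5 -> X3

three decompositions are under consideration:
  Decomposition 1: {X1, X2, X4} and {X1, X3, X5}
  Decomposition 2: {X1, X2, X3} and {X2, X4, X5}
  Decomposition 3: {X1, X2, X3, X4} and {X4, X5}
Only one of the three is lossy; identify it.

Decomposition 2

Decomposition 1: common = {X1}, closure = {X1, X3, X5} → lossless.
Decomposition 2: common = {X2}, closure = {X2, X3, X5} → lossy.
Decomposition 3: common = {X4}, closure = {X3, X4, X5} → lossless.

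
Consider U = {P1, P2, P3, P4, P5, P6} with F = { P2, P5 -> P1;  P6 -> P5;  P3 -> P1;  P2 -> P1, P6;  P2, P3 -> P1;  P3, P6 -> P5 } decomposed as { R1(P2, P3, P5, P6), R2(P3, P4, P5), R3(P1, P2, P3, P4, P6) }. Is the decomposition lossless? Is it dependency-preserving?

lossless and dependency-preserving

Lossless test (chase): Rows 1 and 3 agree on P6; apply P6→P5 and equate their P5 entries. Rows 1 and 2 agree on P3; apply P3→P1 and equate their P1 entries. Rows 1 and 3 agree on P3; apply P3→P1 and equate their P1 entries. Row 3 is now all distinguished symbols — the join is lossless.
Dependency preservation: P2, P5 → P1 is not contained in any single fragment, but the restricted closure of its left-hand side across the fragments still reaches the right-hand side; the remaining FDs each lie inside some fragment. All dependencies are preserved.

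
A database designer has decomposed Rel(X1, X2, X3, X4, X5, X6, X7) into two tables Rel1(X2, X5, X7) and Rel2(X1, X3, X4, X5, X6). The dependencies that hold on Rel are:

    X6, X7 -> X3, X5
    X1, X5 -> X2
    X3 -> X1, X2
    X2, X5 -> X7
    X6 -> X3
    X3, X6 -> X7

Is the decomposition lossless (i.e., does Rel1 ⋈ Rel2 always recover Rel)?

Common attributes: Rel1 ∩ Rel2 = {X5}.
No dependency enlarges {X5}, so (X5)⁺ = {X5}.
The closure contains neither all of Rel1 = {X2, X5, X7} nor all of Rel2 = {X1, X3, X4, X5, X6}, so the common attributes are not a superkey of either fragment. The join is lossy.

No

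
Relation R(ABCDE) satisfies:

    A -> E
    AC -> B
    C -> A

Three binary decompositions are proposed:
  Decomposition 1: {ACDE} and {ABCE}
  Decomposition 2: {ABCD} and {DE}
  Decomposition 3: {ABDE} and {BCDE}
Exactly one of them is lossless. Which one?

Decomposition 1

Decomposition 1: common = {ACE}, closure = {ABCE} → lossless.
Decomposition 2: common = {D}, closure = {D} → lossy.
Decomposition 3: common = {BDE}, closure = {BDE} → lossy.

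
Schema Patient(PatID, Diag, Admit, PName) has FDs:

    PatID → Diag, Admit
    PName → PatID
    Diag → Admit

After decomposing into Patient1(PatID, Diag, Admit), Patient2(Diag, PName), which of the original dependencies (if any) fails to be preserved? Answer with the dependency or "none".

PName → PatID

Check PName → PatID: no single fragment contains all of {PatID, PName}, and the restricted closure of {PName} across the fragments never reaches {PatID}.
PatID → Diag, Admit is preserved.
Diag → Admit is preserved.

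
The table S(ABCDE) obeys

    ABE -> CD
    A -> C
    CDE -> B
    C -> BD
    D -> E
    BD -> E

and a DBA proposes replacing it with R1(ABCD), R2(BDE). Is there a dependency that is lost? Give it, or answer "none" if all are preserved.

ABE → CD: restricted closure across fragments reaches CD.
A → C lies within R1.
CDE → B: restricted closure across fragments reaches B.
C → BD lies within R1.
D → E lies within R2.
BD → E lies within R2.
Every dependency is enforceable on the fragments, so the decomposition is dependency-preserving.

none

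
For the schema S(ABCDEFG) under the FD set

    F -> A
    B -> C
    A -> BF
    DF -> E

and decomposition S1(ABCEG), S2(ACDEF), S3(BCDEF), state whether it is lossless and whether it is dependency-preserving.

lossy but dependency-preserving

Lossless test (chase): Rows 2 and 3 agree on F; apply F→A and equate their A entries. Rows 1 and 2 agree on A; apply A→BF and equate their BF entries. No row becomes fully distinguished — the join is lossy.
Dependency preservation: A → BF is not contained in any single fragment, but the restricted closure of its left-hand side across the fragments still reaches the right-hand side; the remaining FDs each lie inside some fragment. All dependencies are preserved.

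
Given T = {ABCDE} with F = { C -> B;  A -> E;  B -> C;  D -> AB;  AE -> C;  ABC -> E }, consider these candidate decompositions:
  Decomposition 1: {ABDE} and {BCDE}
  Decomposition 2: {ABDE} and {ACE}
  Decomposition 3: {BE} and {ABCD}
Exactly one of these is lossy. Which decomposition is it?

Decomposition 1: common = {BDE}, closure = {ABCDE} → lossless.
Decomposition 2: common = {AE}, closure = {ABCE} → lossless.
Decomposition 3: common = {B}, closure = {BC} → lossy.

Decomposition 3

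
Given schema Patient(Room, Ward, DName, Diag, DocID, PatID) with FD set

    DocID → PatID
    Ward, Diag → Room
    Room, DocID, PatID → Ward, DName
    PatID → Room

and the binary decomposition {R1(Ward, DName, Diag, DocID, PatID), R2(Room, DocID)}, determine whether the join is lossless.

Common attributes: R1 ∩ R2 = {DocID}.
Closure of {DocID}: DocID → PatID applies, adding PatID; PatID → Room applies, adding Room; Room, DocID, PatID → Ward, DName applies, adding Ward, DName. So (DocID)⁺ = {Room, Ward, DName, DocID, PatID}.
This closure contains every attribute of R2, so R1 ∩ R2 → R2. The join is lossless.

Yes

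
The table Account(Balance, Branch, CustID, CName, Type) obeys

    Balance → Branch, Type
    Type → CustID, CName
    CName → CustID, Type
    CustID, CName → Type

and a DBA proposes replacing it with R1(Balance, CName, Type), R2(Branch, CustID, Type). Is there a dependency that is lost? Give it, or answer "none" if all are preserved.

Balance → Branch, Type

Check Balance → Branch, Type: no single fragment contains all of {Balance, Branch, Type}, and the restricted closure of {Balance} across the fragments never reaches {Branch, Type}.
Type → CustID, CName is preserved.
CName → CustID, Type is preserved.
CustID, CName → Type is preserved.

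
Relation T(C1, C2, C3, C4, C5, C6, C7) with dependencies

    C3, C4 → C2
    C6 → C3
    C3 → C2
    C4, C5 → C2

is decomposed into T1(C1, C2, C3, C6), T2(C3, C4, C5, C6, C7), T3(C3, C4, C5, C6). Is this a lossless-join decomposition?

Chase test. Columns are C1, C2, C3, C4, C5, C6, C7; row i has aⱼ where attribute j ∈ Ti, else bᵢⱼ.
Initial tableau (one row per fragment):
  row 1: a1 a2 a3 b14 b15 a6 b17
  row 2: b21 b22 a3 a4 a5 a6 a7
  row 3: b31 b32 a3 a4 a5 a6 b37
Rows 2 and 3 agree on C3, C4; apply C3, C4→C2 and equate their C2 entries.
Rows 1 and 2 agree on C3; apply C3→C2 and equate their C2 entries.
No row becomes fully distinguished — the join is lossy.

No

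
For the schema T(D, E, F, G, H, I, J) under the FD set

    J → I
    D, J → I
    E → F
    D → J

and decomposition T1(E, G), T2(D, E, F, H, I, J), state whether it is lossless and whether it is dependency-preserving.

Lossless test: (E)⁺ = {E, F}, which is a superkey of neither fragment — lossy.
Dependency preservation: every FD's attributes lie within a single fragment, so each can be enforced locally — preserved.

lossy but dependency-preserving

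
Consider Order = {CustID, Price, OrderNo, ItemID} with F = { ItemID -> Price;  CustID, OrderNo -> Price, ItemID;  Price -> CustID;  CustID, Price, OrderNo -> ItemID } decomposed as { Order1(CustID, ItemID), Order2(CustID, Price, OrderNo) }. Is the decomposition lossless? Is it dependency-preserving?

Lossless test: (CustID)⁺ = {CustID}, which is a superkey of neither fragment — lossy.
Dependency preservation: the restricted closure of {ItemID} across the fragments never reaches {Price}, so ItemID → Price cannot be enforced without a join — not preserved.

lossy and not dependency-preserving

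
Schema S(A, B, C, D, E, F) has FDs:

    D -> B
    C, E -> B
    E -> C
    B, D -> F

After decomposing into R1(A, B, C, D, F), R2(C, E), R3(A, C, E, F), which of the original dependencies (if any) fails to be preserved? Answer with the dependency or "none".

Check C, E → B: no single fragment contains all of {B, C, E}, and the restricted closure of {C, E} across the fragments never reaches {B}.
D → B is preserved.
E → C is preserved.
B, D → F is preserved.

C, E -> B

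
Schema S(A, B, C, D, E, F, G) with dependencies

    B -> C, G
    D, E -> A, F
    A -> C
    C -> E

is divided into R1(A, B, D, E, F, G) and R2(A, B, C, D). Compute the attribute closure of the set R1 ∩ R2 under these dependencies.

A, B, C, D, E, F, G

R1 ∩ R2 = {A, B, D}.
B → C, G applies, adding C, G
C → E applies, adding E
D, E → A, F applies, adding F
Closure: {A, B, C, D, E, F, G}.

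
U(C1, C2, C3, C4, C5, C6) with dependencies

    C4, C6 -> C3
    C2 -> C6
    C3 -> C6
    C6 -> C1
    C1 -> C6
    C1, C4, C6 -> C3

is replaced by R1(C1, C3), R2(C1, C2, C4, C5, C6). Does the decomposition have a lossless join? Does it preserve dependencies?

lossy and not dependency-preserving

Lossless test: (C1)⁺ = {C1, C6}, which is a superkey of neither fragment — lossy.
Dependency preservation: the restricted closure of {C4, C6} across the fragments never reaches {C3}, so C4, C6 → C3 cannot be enforced without a join — not preserved.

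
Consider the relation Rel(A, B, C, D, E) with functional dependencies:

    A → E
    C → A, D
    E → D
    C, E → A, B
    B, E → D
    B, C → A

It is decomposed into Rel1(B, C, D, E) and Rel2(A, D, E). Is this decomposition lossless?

Common attributes: Rel1 ∩ Rel2 = {D, E}.
No dependency enlarges {D, E}, so (D, E)⁺ = {D, E}.
The closure contains neither all of Rel1 = {B, C, D, E} nor all of Rel2 = {A, D, E}, so the common attributes are not a superkey of either fragment. The join is lossy.

No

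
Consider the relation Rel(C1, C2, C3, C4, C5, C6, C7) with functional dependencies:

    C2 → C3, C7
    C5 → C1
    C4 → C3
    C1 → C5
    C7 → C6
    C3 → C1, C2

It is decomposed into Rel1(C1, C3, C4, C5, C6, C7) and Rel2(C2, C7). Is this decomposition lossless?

No

Common attributes: Rel1 ∩ Rel2 = {C7}.
Closure of {C7}: C7 → C6 applies, adding C6. So (C7)⁺ = {C6, C7}.
The closure contains neither all of Rel1 = {C1, C3, C4, C5, C6, C7} nor all of Rel2 = {C2, C7}, so the common attributes are not a superkey of either fragment. The join is lossy.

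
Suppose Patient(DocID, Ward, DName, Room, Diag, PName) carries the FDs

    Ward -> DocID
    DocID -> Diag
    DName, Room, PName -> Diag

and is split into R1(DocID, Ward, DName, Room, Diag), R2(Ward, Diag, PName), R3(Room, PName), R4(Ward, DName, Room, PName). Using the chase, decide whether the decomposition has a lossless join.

Chase test. Columns are DocID, Ward, DName, Room, Diag, PName; row i has aⱼ where attribute j ∈ Ri, else bᵢⱼ.
Initial tableau (one row per fragment):
  row 1: a1 a2 a3 a4 a5 b16
  row 2: b21 a2 b23 b24 a5 a6
  row 3: b31 b32 b33 a4 b35 a6
  row 4: b41 a2 a3 a4 b45 a6
Rows 1 and 2 agree on Ward; apply Ward→DocID and equate their DocID entries.
Rows 1 and 4 agree on Ward; apply Ward→DocID and equate their DocID entries.
Rows 1 and 4 agree on DocID; apply DocID→Diag and equate their Diag entries.
Row 4 is now all distinguished symbols — the join is lossless.

Yes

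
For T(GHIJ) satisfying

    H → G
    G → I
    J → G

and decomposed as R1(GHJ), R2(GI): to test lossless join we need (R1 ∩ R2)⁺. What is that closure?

R1 ∩ R2 = {G}.
G → I applies, adding I
Closure: {GI}.

GI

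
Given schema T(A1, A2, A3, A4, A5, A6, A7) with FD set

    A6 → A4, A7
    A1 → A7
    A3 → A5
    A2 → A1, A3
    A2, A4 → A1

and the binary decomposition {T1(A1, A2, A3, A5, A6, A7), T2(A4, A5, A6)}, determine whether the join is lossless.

Yes

Common attributes: T1 ∩ T2 = {A5, A6}.
Closure of {A5, A6}: A6 → A4, A7 applies, adding A4, A7. So (A5, A6)⁺ = {A4, A5, A6, A7}.
This closure contains every attribute of T2, so T1 ∩ T2 → T2. The join is lossless.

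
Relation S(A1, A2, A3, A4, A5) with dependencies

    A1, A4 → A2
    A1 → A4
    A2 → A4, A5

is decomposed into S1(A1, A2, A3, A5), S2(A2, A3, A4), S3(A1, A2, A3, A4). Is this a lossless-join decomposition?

Chase test. Columns are A1, A2, A3, A4, A5; row i has aⱼ where attribute j ∈ Si, else bᵢⱼ.
Initial tableau (one row per fragment):
  row 1: a1 a2 a3 b14 a5
  row 2: b21 a2 a3 a4 b25
  row 3: a1 a2 a3 a4 b35
Rows 1 and 3 agree on A1; apply A1→A4 and equate their A4 entries.
Rows 1 and 2 agree on A2; apply A2→A4, A5 and equate their A4, A5 entries.
Rows 1 and 3 agree on A2; apply A2→A4, A5 and equate their A4, A5 entries.
Row 1 is now all distinguished symbols — the join is lossless.

Yes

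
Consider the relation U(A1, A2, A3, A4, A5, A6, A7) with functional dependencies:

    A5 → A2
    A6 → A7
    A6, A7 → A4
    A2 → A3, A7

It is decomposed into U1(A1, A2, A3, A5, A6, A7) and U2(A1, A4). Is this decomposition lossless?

No

Common attributes: U1 ∩ U2 = {A1}.
No dependency enlarges {A1}, so (A1)⁺ = {A1}.
The closure contains neither all of U1 = {A1, A2, A3, A5, A6, A7} nor all of U2 = {A1, A4}, so the common attributes are not a superkey of either fragment. The join is lossy.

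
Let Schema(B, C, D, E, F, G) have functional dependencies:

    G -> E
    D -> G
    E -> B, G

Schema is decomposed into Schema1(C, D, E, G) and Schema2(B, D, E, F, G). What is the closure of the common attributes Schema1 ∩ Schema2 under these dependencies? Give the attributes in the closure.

Schema1 ∩ Schema2 = {D, E, G}.
E → B, G applies, adding B
Closure: {B, D, E, G}.

B, D, E, G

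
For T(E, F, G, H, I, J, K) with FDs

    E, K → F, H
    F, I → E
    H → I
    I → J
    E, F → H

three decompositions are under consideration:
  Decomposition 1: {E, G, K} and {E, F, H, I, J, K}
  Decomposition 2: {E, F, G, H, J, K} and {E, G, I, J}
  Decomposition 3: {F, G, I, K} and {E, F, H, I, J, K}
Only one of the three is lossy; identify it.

Decomposition 2

Decomposition 1: common = {E, K}, closure = {E, F, H, I, J, K} → lossless.
Decomposition 2: common = {E, G, J}, closure = {E, G, J} → lossy.
Decomposition 3: common = {F, I, K}, closure = {E, F, H, I, J, K} → lossless.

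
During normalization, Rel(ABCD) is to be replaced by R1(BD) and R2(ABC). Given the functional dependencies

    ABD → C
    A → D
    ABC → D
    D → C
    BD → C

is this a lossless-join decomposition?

Common attributes: R1 ∩ R2 = {B}.
No dependency enlarges {B}, so (B)⁺ = {B}.
The closure contains neither all of R1 = {BD} nor all of R2 = {ABC}, so the common attributes are not a superkey of either fragment. The join is lossy.

No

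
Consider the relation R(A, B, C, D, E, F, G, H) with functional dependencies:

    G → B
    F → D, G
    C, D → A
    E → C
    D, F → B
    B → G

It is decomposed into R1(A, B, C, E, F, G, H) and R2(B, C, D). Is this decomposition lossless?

No

Common attributes: R1 ∩ R2 = {B, C}.
Closure of {B, C}: B → G applies, adding G. So (B, C)⁺ = {B, C, G}.
The closure contains neither all of R1 = {A, B, C, E, F, G, H} nor all of R2 = {B, C, D}, so the common attributes are not a superkey of either fragment. The join is lossy.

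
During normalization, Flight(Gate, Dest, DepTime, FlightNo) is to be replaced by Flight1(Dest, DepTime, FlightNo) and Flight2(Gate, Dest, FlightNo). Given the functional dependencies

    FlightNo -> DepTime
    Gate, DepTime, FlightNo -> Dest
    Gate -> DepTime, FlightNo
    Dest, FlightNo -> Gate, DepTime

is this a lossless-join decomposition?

Common attributes: Flight1 ∩ Flight2 = {Dest, FlightNo}.
Closure of {Dest, FlightNo}: FlightNo → DepTime applies, adding DepTime; Dest, FlightNo → Gate, DepTime applies, adding Gate. So (Dest, FlightNo)⁺ = {Gate, Dest, DepTime, FlightNo}.
This closure contains every attribute of Flight1, so Flight1 ∩ Flight2 → Flight1. The join is lossless.

Yes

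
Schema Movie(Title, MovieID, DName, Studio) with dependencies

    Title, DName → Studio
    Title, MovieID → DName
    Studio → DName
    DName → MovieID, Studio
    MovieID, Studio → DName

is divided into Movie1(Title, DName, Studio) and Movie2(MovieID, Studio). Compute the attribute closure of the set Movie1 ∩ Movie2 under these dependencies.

Movie1 ∩ Movie2 = {Studio}.
Studio → DName applies, adding DName
DName → MovieID, Studio applies, adding MovieID
Closure: {MovieID, DName, Studio}.

MovieID, DName, Studio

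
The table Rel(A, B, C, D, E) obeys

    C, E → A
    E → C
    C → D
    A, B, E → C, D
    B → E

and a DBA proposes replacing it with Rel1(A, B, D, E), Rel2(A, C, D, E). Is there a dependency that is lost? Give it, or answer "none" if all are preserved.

C, E → A lies within Rel2.
E → C lies within Rel2.
C → D lies within Rel2.
A, B, E → C, D: restricted closure across fragments reaches C, D.
B → E lies within Rel1.
Every dependency is enforceable on the fragments, so the decomposition is dependency-preserving.

none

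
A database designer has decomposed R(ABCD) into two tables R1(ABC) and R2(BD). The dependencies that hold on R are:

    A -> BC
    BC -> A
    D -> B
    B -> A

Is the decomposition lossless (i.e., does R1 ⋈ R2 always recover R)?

Common attributes: R1 ∩ R2 = {B}.
Closure of {B}: B → A applies, adding A; A → BC applies, adding C. So (B)⁺ = {ABC}.
This closure contains every attribute of R1, so R1 ∩ R2 → R1. The join is lossless.

Yes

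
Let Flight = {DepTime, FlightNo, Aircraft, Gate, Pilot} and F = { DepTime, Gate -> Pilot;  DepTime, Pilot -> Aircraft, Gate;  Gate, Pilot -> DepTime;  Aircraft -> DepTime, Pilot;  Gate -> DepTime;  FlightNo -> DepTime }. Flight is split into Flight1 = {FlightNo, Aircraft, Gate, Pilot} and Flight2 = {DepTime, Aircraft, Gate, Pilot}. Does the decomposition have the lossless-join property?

Yes

Common attributes: Flight1 ∩ Flight2 = {Aircraft, Gate, Pilot}.
Closure of {Aircraft, Gate, Pilot}: Gate, Pilot → DepTime applies, adding DepTime. So (Aircraft, Gate, Pilot)⁺ = {DepTime, Aircraft, Gate, Pilot}.
This closure contains every attribute of Flight2, so Flight1 ∩ Flight2 → Flight2. The join is lossless.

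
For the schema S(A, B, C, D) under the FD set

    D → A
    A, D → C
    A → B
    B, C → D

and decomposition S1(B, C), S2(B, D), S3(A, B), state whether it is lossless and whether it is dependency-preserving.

lossy and not dependency-preserving

Lossless test (chase): applying each FD to every pair of rows produces no changes in the tableau, so no row becomes fully distinguished — the join is lossy.
Dependency preservation: the restricted closure of {D} across the fragments never reaches {A}, so D → A cannot be enforced without a join — not preserved.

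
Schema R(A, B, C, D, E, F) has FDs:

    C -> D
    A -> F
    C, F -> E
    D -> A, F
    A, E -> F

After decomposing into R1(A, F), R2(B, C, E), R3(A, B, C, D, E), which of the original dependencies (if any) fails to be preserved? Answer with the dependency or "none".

C → D lies within R3.
A → F lies within R1.
C, F → E: restricted closure across fragments reaches E.
D → A, F: restricted closure across fragments reaches A, F.
A, E → F: restricted closure across fragments reaches F.
Every dependency is enforceable on the fragments, so the decomposition is dependency-preserving.

none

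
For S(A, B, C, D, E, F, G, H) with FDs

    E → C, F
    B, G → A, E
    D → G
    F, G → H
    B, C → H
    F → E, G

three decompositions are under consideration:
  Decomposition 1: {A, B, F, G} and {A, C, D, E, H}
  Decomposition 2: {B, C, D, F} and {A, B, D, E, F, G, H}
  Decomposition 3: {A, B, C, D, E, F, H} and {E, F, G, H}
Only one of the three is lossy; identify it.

Decomposition 1

Decomposition 1: common = {A}, closure = {A} → lossy.
Decomposition 2: common = {B, D, F}, closure = {A, B, C, D, E, F, G, H} → lossless.
Decomposition 3: common = {E, F, H}, closure = {C, E, F, G, H} → lossless.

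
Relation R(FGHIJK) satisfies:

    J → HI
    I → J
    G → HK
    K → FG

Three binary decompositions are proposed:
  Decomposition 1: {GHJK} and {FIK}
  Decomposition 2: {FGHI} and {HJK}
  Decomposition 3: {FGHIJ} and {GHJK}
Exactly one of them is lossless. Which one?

Decomposition 3

Decomposition 1: common = {K}, closure = {FGHK} → lossy.
Decomposition 2: common = {H}, closure = {H} → lossy.
Decomposition 3: common = {GHJ}, closure = {FGHIJK} → lossless.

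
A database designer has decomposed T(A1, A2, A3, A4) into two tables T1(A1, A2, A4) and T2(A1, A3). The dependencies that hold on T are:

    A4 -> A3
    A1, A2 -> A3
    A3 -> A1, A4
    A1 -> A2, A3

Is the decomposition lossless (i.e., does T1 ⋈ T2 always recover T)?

Common attributes: T1 ∩ T2 = {A1}.
Closure of {A1}: A1 → A2, A3 applies, adding A2, A3; A3 → A1, A4 applies, adding A4. So (A1)⁺ = {A1, A2, A3, A4}.
This closure contains every attribute of T1, so T1 ∩ T2 → T1. The join is lossless.

Yes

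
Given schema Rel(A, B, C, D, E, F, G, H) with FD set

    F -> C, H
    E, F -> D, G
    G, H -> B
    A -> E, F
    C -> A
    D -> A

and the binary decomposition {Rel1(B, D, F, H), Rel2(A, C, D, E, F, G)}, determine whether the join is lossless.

Common attributes: Rel1 ∩ Rel2 = {D, F}.
Closure of {D, F}: F → C, H applies, adding C, H; C → A applies, adding A; A → E, F applies, adding E; E, F → D, G applies, adding G; G, H → B applies, adding B. So (D, F)⁺ = {A, B, C, D, E, F, G, H}.
This closure contains every attribute of Rel1, so Rel1 ∩ Rel2 → Rel1. The join is lossless.

Yes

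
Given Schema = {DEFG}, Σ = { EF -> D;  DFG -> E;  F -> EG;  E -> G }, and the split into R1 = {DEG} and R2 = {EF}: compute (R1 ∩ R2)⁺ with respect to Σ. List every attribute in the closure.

EG

R1 ∩ R2 = {E}.
E → G applies, adding G
Closure: {EG}.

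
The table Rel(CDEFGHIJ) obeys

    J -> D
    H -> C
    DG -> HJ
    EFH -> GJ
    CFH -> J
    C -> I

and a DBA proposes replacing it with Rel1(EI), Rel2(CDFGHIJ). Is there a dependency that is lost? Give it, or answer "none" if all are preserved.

Check EFH → GJ: no single fragment contains all of {EFGHJ}, and the restricted closure of {EFH} across the fragments never reaches {GJ}.
J → D is preserved.
H → C is preserved.
DG → HJ is preserved.
CFH → J is preserved.
C → I is preserved.

EFH -> GJ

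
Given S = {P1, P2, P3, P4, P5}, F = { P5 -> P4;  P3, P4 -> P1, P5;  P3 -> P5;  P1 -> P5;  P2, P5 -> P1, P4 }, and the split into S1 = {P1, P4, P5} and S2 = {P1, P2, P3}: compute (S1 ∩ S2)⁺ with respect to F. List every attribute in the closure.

P1, P4, P5

S1 ∩ S2 = {P1}.
P1 → P5 applies, adding P5
P5 → P4 applies, adding P4
Closure: {P1, P4, P5}.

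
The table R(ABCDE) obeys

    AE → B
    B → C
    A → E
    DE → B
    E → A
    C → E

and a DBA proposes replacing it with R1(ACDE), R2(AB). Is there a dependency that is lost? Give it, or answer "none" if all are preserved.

AE → B: restricted closure across fragments reaches B.
B → C: restricted closure across fragments reaches C.
A → E lies within R1.
DE → B: restricted closure across fragments reaches B.
E → A lies within R1.
C → E lies within R1.
Every dependency is enforceable on the fragments, so the decomposition is dependency-preserving.

none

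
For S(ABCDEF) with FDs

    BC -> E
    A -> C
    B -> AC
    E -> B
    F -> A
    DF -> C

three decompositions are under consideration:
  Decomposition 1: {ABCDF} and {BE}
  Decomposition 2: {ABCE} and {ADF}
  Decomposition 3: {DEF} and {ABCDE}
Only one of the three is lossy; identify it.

Decomposition 1: common = {B}, closure = {ABCE} → lossless.
Decomposition 2: common = {A}, closure = {AC} → lossy.
Decomposition 3: common = {DE}, closure = {ABCDE} → lossless.

Decomposition 2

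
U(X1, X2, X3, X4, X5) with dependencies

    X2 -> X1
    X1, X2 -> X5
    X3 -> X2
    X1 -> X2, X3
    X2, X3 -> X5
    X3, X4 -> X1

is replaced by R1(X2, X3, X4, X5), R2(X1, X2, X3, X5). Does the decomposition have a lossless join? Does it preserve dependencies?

lossless and dependency-preserving

Lossless test: (X2, X3, X5)⁺ = {X1, X2, X3, X5}, which contains all of one fragment — lossless.
Dependency preservation: X3, X4 → X1 is not contained in any single fragment, but the restricted closure of its left-hand side across the fragments still reaches the right-hand side; the remaining FDs each lie inside some fragment. All dependencies are preserved.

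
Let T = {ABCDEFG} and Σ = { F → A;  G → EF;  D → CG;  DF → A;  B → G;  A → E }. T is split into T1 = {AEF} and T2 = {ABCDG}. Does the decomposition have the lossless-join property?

Common attributes: T1 ∩ T2 = {A}.
Closure of {A}: A → E applies, adding E. So (A)⁺ = {AE}.
The closure contains neither all of T1 = {AEF} nor all of T2 = {ABCDG}, so the common attributes are not a superkey of either fragment. The join is lossy.

No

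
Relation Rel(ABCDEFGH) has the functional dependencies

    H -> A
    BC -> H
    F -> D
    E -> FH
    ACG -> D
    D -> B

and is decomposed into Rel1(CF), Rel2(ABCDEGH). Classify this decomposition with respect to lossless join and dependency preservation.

Lossless test: (C)⁺ = {C}, which is a superkey of neither fragment — lossy.
Dependency preservation: the restricted closure of {F} across the fragments never reaches {D}, so F → D cannot be enforced without a join — not preserved.

lossy and not dependency-preserving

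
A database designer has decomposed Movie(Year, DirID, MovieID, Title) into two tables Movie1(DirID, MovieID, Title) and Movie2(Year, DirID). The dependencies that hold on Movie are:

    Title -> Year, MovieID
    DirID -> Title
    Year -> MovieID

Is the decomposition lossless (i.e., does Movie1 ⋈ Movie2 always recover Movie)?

Yes

Common attributes: Movie1 ∩ Movie2 = {DirID}.
Closure of {DirID}: DirID → Title applies, adding Title; Title → Year, MovieID applies, adding Year, MovieID. So (DirID)⁺ = {Year, DirID, MovieID, Title}.
This closure contains every attribute of Movie1, so Movie1 ∩ Movie2 → Movie1. The join is lossless.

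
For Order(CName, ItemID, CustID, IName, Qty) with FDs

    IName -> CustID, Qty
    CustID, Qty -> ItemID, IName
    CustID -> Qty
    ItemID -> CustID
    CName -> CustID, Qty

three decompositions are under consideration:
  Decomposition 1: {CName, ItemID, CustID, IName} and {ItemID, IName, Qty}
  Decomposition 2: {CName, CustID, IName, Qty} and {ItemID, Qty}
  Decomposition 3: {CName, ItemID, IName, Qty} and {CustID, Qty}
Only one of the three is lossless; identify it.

Decomposition 1

Decomposition 1: common = {ItemID, IName}, closure = {ItemID, CustID, IName, Qty} → lossless.
Decomposition 2: common = {Qty}, closure = {Qty} → lossy.
Decomposition 3: common = {Qty}, closure = {Qty} → lossy.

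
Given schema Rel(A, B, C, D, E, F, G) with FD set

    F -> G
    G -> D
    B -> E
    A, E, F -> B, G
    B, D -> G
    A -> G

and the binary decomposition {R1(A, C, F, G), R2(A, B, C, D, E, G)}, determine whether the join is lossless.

Common attributes: R1 ∩ R2 = {A, C, G}.
Closure of {A, C, G}: G → D applies, adding D. So (A, C, G)⁺ = {A, C, D, G}.
The closure contains neither all of R1 = {A, C, F, G} nor all of R2 = {A, B, C, D, E, G}, so the common attributes are not a superkey of either fragment. The join is lossy.

No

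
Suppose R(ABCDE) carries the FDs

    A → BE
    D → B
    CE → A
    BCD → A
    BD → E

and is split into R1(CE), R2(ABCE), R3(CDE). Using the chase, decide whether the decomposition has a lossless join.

Chase test. Columns are ABCDE; row i has aⱼ where attribute j ∈ Ri, else bᵢⱼ.
Initial tableau (one row per fragment):
  row 1: b11 b12 a3 b14 a5
  row 2: a1 a2 a3 b24 a5
  row 3: b31 b32 a3 a4 a5
Rows 1 and 2 agree on CE; apply CE→A and equate their A entries.
Rows 1 and 3 agree on CE; apply CE→A and equate their A entries.
Rows 1 and 2 agree on A; apply A→BE and equate their BE entries.
Rows 1 and 3 agree on A; apply A→BE and equate their BE entries.
Row 3 is now all distinguished symbols — the join is lossless.

Yes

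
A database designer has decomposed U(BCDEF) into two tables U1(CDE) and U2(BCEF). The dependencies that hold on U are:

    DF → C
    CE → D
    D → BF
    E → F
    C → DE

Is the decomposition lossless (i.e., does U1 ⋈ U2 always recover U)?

Yes

Common attributes: U1 ∩ U2 = {CE}.
Closure of {CE}: CE → D applies, adding D; D → BF applies, adding BF. So (CE)⁺ = {BCDEF}.
This closure contains every attribute of U1, so U1 ∩ U2 → U1. The join is lossless.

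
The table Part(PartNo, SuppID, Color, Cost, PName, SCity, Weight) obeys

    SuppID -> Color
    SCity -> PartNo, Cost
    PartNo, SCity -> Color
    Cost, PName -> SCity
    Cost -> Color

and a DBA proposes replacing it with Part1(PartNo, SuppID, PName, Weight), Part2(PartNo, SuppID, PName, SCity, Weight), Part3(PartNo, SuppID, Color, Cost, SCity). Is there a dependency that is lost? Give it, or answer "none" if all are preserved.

Cost, PName -> SCity

Check Cost, PName → SCity: no single fragment contains all of {Cost, PName, SCity}, and the restricted closure of {Cost, PName} across the fragments never reaches {SCity}.
SuppID → Color is preserved.
SCity → PartNo, Cost is preserved.
PartNo, SCity → Color is preserved.
Cost → Color is preserved.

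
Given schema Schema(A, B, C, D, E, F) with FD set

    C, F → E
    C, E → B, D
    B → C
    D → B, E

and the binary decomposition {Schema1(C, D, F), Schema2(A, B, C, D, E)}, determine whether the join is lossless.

No

Common attributes: Schema1 ∩ Schema2 = {C, D}.
Closure of {C, D}: D → B, E applies, adding B, E. So (C, D)⁺ = {B, C, D, E}.
The closure contains neither all of Schema1 = {C, D, F} nor all of Schema2 = {A, B, C, D, E}, so the common attributes are not a superkey of either fragment. The join is lossy.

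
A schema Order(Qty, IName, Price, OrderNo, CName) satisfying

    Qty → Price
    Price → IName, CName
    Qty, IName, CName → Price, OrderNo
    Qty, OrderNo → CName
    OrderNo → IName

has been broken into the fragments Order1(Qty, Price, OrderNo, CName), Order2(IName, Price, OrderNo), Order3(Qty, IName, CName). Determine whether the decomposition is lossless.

Chase test. Columns are Qty, IName, Price, OrderNo, CName; row i has aⱼ where attribute j ∈ Orderi, else bᵢⱼ.
Initial tableau (one row per fragment):
  row 1: a1 b12 a3 a4 a5
  row 2: b21 a2 a3 a4 b25
  row 3: a1 a2 b33 b34 a5
Rows 1 and 3 agree on Qty; apply Qty→Price and equate their Price entries.
Rows 1 and 2 agree on Price; apply Price→IName, CName and equate their IName, CName entries.
Rows 1 and 3 agree on Qty, IName, CName; apply Qty, IName, CName→Price, OrderNo and equate their Price, OrderNo entries.
Row 1 is now all distinguished symbols — the join is lossless.

Yes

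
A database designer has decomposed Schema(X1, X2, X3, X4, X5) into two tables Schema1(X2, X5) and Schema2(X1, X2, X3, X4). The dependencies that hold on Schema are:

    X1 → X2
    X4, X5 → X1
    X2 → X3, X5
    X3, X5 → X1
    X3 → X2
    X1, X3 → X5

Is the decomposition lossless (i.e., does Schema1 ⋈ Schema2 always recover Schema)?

Common attributes: Schema1 ∩ Schema2 = {X2}.
Closure of {X2}: X2 → X3, X5 applies, adding X3, X5; X3, X5 → X1 applies, adding X1. So (X2)⁺ = {X1, X2, X3, X5}.
This closure contains every attribute of Schema1, so Schema1 ∩ Schema2 → Schema1. The join is lossless.

Yes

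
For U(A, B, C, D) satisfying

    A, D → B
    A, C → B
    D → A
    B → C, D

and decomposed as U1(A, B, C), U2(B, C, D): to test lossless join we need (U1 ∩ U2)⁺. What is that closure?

U1 ∩ U2 = {B, C}.
B → C, D applies, adding D
D → A applies, adding A
Closure: {A, B, C, D}.

A, B, C, D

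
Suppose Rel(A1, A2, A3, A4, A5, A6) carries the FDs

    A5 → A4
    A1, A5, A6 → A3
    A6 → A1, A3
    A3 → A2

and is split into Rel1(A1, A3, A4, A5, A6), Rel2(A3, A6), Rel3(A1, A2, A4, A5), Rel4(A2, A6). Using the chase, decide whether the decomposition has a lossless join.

Chase test. Columns are A1, A2, A3, A4, A5, A6; row i has aⱼ where attribute j ∈ Reli, else bᵢⱼ.
Initial tableau (one row per fragment):
  row 1: a1 b12 a3 a4 a5 a6
  row 2: b21 b22 a3 b24 b25 a6
  row 3: a1 a2 b33 a4 a5 b36
  row 4: b41 a2 b43 b44 b45 a6
Rows 1 and 2 agree on A6; apply A6→A1, A3 and equate their A1, A3 entries.
Rows 1 and 4 agree on A6; apply A6→A1, A3 and equate their A1, A3 entries.
Rows 1 and 2 agree on A3; apply A3→A2 and equate their A2 entries.
Rows 1 and 4 agree on A3; apply A3→A2 and equate their A2 entries.
Row 1 is now all distinguished symbols — the join is lossless.

Yes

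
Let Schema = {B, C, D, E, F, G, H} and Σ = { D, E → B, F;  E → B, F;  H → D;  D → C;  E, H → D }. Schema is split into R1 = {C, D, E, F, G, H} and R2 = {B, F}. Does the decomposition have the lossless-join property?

No

Common attributes: R1 ∩ R2 = {F}.
No dependency enlarges {F}, so (F)⁺ = {F}.
The closure contains neither all of R1 = {C, D, E, F, G, H} nor all of R2 = {B, F}, so the common attributes are not a superkey of either fragment. The join is lossy.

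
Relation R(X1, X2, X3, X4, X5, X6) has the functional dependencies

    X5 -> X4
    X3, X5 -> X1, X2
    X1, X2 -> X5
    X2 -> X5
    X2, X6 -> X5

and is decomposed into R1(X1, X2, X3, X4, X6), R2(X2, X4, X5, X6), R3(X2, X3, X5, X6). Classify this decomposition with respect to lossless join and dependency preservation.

lossless and dependency-preserving

Lossless test (chase): Rows 2 and 3 agree on X5; apply X5→X4 and equate their X4 entries. Rows 1 and 2 agree on X2; apply X2→X5 and equate their X5 entries. Rows 1 and 3 agree on X3, X5; apply X3, X5→X1, X2 and equate their X1, X2 entries. Row 1 is now all distinguished symbols — the join is lossless.
Dependency preservation: X3, X5 → X1, X2; X1, X2 → X5 are not contained in any single fragment, but the restricted closure of each left-hand side across the fragments still reaches the right-hand side; the remaining FDs each lie inside some fragment. All dependencies are preserved.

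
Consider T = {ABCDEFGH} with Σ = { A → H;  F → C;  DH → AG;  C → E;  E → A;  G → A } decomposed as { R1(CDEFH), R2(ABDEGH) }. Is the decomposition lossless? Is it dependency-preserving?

lossy but dependency-preserving

Lossless test: (DEH)⁺ = {ADEGH}, which is a superkey of neither fragment — lossy.
Dependency preservation: every FD's attributes lie within a single fragment, so each can be enforced locally — preserved.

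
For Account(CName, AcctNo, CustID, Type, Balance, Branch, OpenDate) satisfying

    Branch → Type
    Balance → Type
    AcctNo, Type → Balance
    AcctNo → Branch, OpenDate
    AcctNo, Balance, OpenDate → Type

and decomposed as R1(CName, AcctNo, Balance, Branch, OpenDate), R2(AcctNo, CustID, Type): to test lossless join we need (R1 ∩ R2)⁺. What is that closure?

AcctNo, Type, Balance, Branch, OpenDate

R1 ∩ R2 = {AcctNo}.
AcctNo → Branch, OpenDate applies, adding Branch, OpenDate
Branch → Type applies, adding Type
AcctNo, Type → Balance applies, adding Balance
Closure: {AcctNo, Type, Balance, Branch, OpenDate}.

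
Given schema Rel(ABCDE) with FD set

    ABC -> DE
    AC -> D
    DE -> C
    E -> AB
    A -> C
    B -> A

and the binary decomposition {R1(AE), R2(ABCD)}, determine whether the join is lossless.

No

Common attributes: R1 ∩ R2 = {A}.
Closure of {A}: A → C applies, adding C; AC → D applies, adding D. So (A)⁺ = {ACD}.
The closure contains neither all of R1 = {AE} nor all of R2 = {ABCD}, so the common attributes are not a superkey of either fragment. The join is lossy.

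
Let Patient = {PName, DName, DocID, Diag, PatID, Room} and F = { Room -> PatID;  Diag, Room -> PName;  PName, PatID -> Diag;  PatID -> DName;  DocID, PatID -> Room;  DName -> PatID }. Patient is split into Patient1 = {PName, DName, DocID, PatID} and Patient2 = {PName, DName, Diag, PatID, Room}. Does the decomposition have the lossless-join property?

Common attributes: Patient1 ∩ Patient2 = {PName, DName, PatID}.
Closure of {PName, DName, PatID}: PName, PatID → Diag applies, adding Diag. So (PName, DName, PatID)⁺ = {PName, DName, Diag, PatID}.
The closure contains neither all of Patient1 = {PName, DName, DocID, PatID} nor all of Patient2 = {PName, DName, Diag, PatID, Room}, so the common attributes are not a superkey of either fragment. The join is lossy.

No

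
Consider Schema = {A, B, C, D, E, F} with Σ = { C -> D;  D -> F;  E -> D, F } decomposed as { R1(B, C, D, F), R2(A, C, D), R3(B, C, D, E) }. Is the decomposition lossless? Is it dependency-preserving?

lossy but dependency-preserving

Lossless test (chase): Rows 1 and 2 agree on D; apply D→F and equate their F entries. Rows 1 and 3 agree on D; apply D→F and equate their F entries. No row becomes fully distinguished — the join is lossy.
Dependency preservation: E → D, F is not contained in any single fragment, but the restricted closure of its left-hand side across the fragments still reaches the right-hand side; the remaining FDs each lie inside some fragment. All dependencies are preserved.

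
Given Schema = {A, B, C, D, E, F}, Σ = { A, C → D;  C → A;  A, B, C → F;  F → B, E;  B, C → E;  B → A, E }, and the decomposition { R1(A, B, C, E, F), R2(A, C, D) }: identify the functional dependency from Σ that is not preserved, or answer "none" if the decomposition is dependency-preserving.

A, C → D lies within R2.
C → A lies within R1.
A, B, C → F lies within R1.
F → B, E lies within R1.
B, C → E lies within R1.
B → A, E lies within R1.
Every dependency is enforceable on the fragments, so the decomposition is dependency-preserving.

none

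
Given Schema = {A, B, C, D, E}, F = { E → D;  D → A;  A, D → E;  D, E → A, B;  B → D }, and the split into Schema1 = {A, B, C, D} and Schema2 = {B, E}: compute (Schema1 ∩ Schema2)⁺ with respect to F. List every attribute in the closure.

Schema1 ∩ Schema2 = {B}.
B → D applies, adding D
D → A applies, adding A
A, D → E applies, adding E
Closure: {A, B, D, E}.

A, B, D, E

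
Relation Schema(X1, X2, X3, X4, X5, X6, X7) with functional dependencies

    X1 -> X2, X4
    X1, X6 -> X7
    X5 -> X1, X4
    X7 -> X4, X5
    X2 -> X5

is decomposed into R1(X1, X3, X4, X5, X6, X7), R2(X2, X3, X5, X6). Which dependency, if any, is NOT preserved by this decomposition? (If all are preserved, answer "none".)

X1 → X2, X4: restricted closure across fragments reaches X2, X4.
X1, X6 → X7 lies within R1.
X5 → X1, X4 lies within R1.
X7 → X4, X5 lies within R1.
X2 → X5 lies within R2.
Every dependency is enforceable on the fragments, so the decomposition is dependency-preserving.

none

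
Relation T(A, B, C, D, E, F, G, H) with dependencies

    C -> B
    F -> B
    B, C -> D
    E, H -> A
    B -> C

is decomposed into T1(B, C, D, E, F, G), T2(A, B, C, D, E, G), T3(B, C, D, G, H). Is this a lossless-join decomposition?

No

Chase test. Columns are A, B, C, D, E, F, G, H; row i has aⱼ where attribute j ∈ Ti, else bᵢⱼ.
Initial tableau (one row per fragment):
  row 1: b11 a2 a3 a4 a5 a6 a7 b18
  row 2: a1 a2 a3 a4 a5 b26 a7 b28
  row 3: b31 a2 a3 a4 b35 b36 a7 a8
No row becomes fully distinguished — the join is lossy.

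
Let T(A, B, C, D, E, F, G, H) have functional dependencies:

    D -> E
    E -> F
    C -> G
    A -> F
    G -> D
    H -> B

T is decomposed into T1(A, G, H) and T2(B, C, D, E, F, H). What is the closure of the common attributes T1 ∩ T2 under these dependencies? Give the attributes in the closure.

T1 ∩ T2 = {H}.
H → B applies, adding B
Closure: {B, H}.

B, H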